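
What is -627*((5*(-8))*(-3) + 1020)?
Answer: -714780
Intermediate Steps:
-627*((5*(-8))*(-3) + 1020) = -627*(-40*(-3) + 1020) = -627*(120 + 1020) = -627*1140 = -714780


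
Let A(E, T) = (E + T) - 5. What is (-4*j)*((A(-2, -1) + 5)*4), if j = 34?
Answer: 1632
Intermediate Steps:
A(E, T) = -5 + E + T
(-4*j)*((A(-2, -1) + 5)*4) = (-4*34)*(((-5 - 2 - 1) + 5)*4) = -136*(-8 + 5)*4 = -(-408)*4 = -136*(-12) = 1632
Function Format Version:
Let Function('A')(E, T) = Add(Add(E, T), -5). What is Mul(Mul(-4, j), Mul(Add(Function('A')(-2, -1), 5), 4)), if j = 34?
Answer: 1632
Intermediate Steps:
Function('A')(E, T) = Add(-5, E, T)
Mul(Mul(-4, j), Mul(Add(Function('A')(-2, -1), 5), 4)) = Mul(Mul(-4, 34), Mul(Add(Add(-5, -2, -1), 5), 4)) = Mul(-136, Mul(Add(-8, 5), 4)) = Mul(-136, Mul(-3, 4)) = Mul(-136, -12) = 1632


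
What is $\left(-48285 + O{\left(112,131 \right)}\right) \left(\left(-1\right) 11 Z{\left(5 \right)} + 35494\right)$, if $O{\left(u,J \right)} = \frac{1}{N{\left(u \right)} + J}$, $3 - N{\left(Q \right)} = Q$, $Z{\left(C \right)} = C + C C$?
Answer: $- \frac{18676813558}{11} \approx -1.6979 \cdot 10^{9}$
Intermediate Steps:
$Z{\left(C \right)} = C + C^{2}$
$N{\left(Q \right)} = 3 - Q$
$O{\left(u,J \right)} = \frac{1}{3 + J - u}$ ($O{\left(u,J \right)} = \frac{1}{\left(3 - u\right) + J} = \frac{1}{3 + J - u}$)
$\left(-48285 + O{\left(112,131 \right)}\right) \left(\left(-1\right) 11 Z{\left(5 \right)} + 35494\right) = \left(-48285 + \frac{1}{3 + 131 - 112}\right) \left(\left(-1\right) 11 \cdot 5 \left(1 + 5\right) + 35494\right) = \left(-48285 + \frac{1}{3 + 131 - 112}\right) \left(- 11 \cdot 5 \cdot 6 + 35494\right) = \left(-48285 + \frac{1}{22}\right) \left(\left(-11\right) 30 + 35494\right) = \left(-48285 + \frac{1}{22}\right) \left(-330 + 35494\right) = \left(- \frac{1062269}{22}\right) 35164 = - \frac{18676813558}{11}$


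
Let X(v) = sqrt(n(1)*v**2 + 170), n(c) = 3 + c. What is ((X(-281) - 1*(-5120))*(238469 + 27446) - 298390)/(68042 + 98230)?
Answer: 680593205/83136 + 265915*sqrt(316014)/166272 ≈ 9085.5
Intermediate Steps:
X(v) = sqrt(170 + 4*v**2) (X(v) = sqrt((3 + 1)*v**2 + 170) = sqrt(4*v**2 + 170) = sqrt(170 + 4*v**2))
((X(-281) - 1*(-5120))*(238469 + 27446) - 298390)/(68042 + 98230) = ((sqrt(170 + 4*(-281)**2) - 1*(-5120))*(238469 + 27446) - 298390)/(68042 + 98230) = ((sqrt(170 + 4*78961) + 5120)*265915 - 298390)/166272 = ((sqrt(170 + 315844) + 5120)*265915 - 298390)*(1/166272) = ((sqrt(316014) + 5120)*265915 - 298390)*(1/166272) = ((5120 + sqrt(316014))*265915 - 298390)*(1/166272) = ((1361484800 + 265915*sqrt(316014)) - 298390)*(1/166272) = (1361186410 + 265915*sqrt(316014))*(1/166272) = 680593205/83136 + 265915*sqrt(316014)/166272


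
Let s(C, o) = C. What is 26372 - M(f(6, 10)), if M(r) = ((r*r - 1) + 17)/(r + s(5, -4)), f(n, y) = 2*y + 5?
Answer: 790519/30 ≈ 26351.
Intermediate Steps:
f(n, y) = 5 + 2*y
M(r) = (16 + r**2)/(5 + r) (M(r) = ((r*r - 1) + 17)/(r + 5) = ((r**2 - 1) + 17)/(5 + r) = ((-1 + r**2) + 17)/(5 + r) = (16 + r**2)/(5 + r))
26372 - M(f(6, 10)) = 26372 - (16 + (5 + 2*10)**2)/(5 + (5 + 2*10)) = 26372 - (16 + (5 + 20)**2)/(5 + (5 + 20)) = 26372 - (16 + 25**2)/(5 + 25) = 26372 - (16 + 625)/30 = 26372 - 641/30 = 790519/30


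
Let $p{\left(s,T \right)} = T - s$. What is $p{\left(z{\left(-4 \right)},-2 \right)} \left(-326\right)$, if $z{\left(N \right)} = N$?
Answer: $-652$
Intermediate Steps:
$p{\left(z{\left(-4 \right)},-2 \right)} \left(-326\right) = \left(-2 - -4\right) \left(-326\right) = \left(-2 + 4\right) \left(-326\right) = 2 \left(-326\right) = -652$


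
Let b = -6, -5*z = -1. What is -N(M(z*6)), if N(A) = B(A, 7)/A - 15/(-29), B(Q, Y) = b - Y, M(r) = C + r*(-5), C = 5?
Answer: -392/29 ≈ -13.517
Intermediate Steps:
z = 1/5 (z = -1/5*(-1) = 1/5 ≈ 0.20000)
M(r) = 5 - 5*r (M(r) = 5 + r*(-5) = 5 - 5*r)
B(Q, Y) = -6 - Y
N(A) = 15/29 - 13/A (N(A) = (-6 - 1*7)/A - 15/(-29) = (-6 - 7)/A - 15*(-1/29) = -13/A + 15/29 = 15/29 - 13/A)
-N(M(z*6)) = -(15/29 - 13/(5 - 6)) = -(15/29 - 13/(-1)) = -(15/29 - 13*(-1)) = -(15/29 + 13) = -1*392/29 = -392/29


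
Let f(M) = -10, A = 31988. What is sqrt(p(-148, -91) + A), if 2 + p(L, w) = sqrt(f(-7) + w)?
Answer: sqrt(31986 + I*sqrt(101)) ≈ 178.85 + 0.028*I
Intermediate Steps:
p(L, w) = -2 + sqrt(-10 + w)
sqrt(p(-148, -91) + A) = sqrt((-2 + sqrt(-10 - 91)) + 31988) = sqrt((-2 + sqrt(-101)) + 31988) = sqrt((-2 + I*sqrt(101)) + 31988) = sqrt(31986 + I*sqrt(101))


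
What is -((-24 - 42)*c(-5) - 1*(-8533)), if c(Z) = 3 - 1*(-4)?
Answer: -8071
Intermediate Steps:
c(Z) = 7 (c(Z) = 3 + 4 = 7)
-((-24 - 42)*c(-5) - 1*(-8533)) = -((-24 - 42)*7 - 1*(-8533)) = -(-66*7 + 8533) = -(-462 + 8533) = -1*8071 = -8071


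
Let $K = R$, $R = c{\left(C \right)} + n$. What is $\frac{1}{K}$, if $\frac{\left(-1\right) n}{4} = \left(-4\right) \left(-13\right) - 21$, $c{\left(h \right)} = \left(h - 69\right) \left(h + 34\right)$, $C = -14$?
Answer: $- \frac{1}{1784} \approx -0.00056054$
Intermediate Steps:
$c{\left(h \right)} = \left(-69 + h\right) \left(34 + h\right)$
$n = -124$ ($n = - 4 \left(\left(-4\right) \left(-13\right) - 21\right) = - 4 \left(52 - 21\right) = \left(-4\right) 31 = -124$)
$R = -1784$ ($R = \left(-2346 + \left(-14\right)^{2} - -490\right) - 124 = \left(-2346 + 196 + 490\right) - 124 = -1660 - 124 = -1784$)
$K = -1784$
$\frac{1}{K} = \frac{1}{-1784} = - \frac{1}{1784}$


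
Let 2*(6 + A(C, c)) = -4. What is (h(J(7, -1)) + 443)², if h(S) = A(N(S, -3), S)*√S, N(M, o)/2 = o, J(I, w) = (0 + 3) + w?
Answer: 196377 - 7088*√2 ≈ 1.8635e+5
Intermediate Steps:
J(I, w) = 3 + w
N(M, o) = 2*o
A(C, c) = -8 (A(C, c) = -6 + (½)*(-4) = -6 - 2 = -8)
h(S) = -8*√S
(h(J(7, -1)) + 443)² = (-8*√(3 - 1) + 443)² = (-8*√2 + 443)² = (443 - 8*√2)²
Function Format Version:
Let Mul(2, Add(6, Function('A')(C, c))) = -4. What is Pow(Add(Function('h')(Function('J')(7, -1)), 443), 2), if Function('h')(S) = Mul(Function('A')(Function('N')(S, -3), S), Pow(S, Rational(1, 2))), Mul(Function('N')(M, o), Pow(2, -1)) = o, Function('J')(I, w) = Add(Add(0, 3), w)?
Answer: Add(196377, Mul(-7088, Pow(2, Rational(1, 2)))) ≈ 1.8635e+5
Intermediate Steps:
Function('J')(I, w) = Add(3, w)
Function('N')(M, o) = Mul(2, o)
Function('A')(C, c) = -8 (Function('A')(C, c) = Add(-6, Mul(Rational(1, 2), -4)) = Add(-6, -2) = -8)
Function('h')(S) = Mul(-8, Pow(S, Rational(1, 2)))
Pow(Add(Function('h')(Function('J')(7, -1)), 443), 2) = Pow(Add(Mul(-8, Pow(Add(3, -1), Rational(1, 2))), 443), 2) = Pow(Add(Mul(-8, Pow(2, Rational(1, 2))), 443), 2) = Pow(Add(443, Mul(-8, Pow(2, Rational(1, 2)))), 2)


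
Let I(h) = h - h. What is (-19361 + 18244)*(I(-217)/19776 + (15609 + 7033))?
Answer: -25291114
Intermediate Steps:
I(h) = 0
(-19361 + 18244)*(I(-217)/19776 + (15609 + 7033)) = (-19361 + 18244)*(0/19776 + (15609 + 7033)) = -1117*(0*(1/19776) + 22642) = -1117*(0 + 22642) = -1117*22642 = -25291114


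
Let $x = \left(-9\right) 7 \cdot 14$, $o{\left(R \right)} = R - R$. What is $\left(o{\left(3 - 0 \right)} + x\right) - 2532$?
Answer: $-3414$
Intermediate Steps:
$o{\left(R \right)} = 0$
$x = -882$ ($x = \left(-63\right) 14 = -882$)
$\left(o{\left(3 - 0 \right)} + x\right) - 2532 = \left(0 - 882\right) - 2532 = -882 - 2532 = -3414$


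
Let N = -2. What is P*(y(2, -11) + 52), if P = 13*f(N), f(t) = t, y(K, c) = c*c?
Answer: -4498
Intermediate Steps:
y(K, c) = c²
P = -26 (P = 13*(-2) = -26)
P*(y(2, -11) + 52) = -26*((-11)² + 52) = -26*(121 + 52) = -26*173 = -4498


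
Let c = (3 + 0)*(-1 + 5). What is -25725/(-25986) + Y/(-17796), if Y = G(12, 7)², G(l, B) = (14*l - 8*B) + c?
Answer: 4853447/38537238 ≈ 0.12594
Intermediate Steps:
c = 12 (c = 3*4 = 12)
G(l, B) = 12 - 8*B + 14*l (G(l, B) = (14*l - 8*B) + 12 = (-8*B + 14*l) + 12 = 12 - 8*B + 14*l)
Y = 15376 (Y = (12 - 8*7 + 14*12)² = (12 - 56 + 168)² = 124² = 15376)
-25725/(-25986) + Y/(-17796) = -25725/(-25986) + 15376/(-17796) = -25725*(-1/25986) + 15376*(-1/17796) = 8575/8662 - 3844/4449 = 4853447/38537238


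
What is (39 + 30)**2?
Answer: 4761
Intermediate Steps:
(39 + 30)**2 = 69**2 = 4761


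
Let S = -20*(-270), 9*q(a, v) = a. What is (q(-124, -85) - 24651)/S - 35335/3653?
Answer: -2528184899/177535800 ≈ -14.240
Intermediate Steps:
q(a, v) = a/9
S = 5400
(q(-124, -85) - 24651)/S - 35335/3653 = ((1/9)*(-124) - 24651)/5400 - 35335/3653 = (-124/9 - 24651)*(1/5400) - 35335*1/3653 = -221983/9*1/5400 - 35335/3653 = -221983/48600 - 35335/3653 = -2528184899/177535800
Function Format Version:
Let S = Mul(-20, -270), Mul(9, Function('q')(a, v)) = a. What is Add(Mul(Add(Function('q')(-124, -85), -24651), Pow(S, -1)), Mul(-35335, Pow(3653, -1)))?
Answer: Rational(-2528184899, 177535800) ≈ -14.240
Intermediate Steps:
Function('q')(a, v) = Mul(Rational(1, 9), a)
S = 5400
Add(Mul(Add(Function('q')(-124, -85), -24651), Pow(S, -1)), Mul(-35335, Pow(3653, -1))) = Add(Mul(Add(Mul(Rational(1, 9), -124), -24651), Pow(5400, -1)), Mul(-35335, Pow(3653, -1))) = Add(Mul(Add(Rational(-124, 9), -24651), Rational(1, 5400)), Mul(-35335, Rational(1, 3653))) = Add(Mul(Rational(-221983, 9), Rational(1, 5400)), Rational(-35335, 3653)) = Add(Rational(-221983, 48600), Rational(-35335, 3653)) = Rational(-2528184899, 177535800)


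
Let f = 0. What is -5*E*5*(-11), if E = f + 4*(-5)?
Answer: -5500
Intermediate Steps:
E = -20 (E = 0 + 4*(-5) = 0 - 20 = -20)
-5*E*5*(-11) = -(-100)*5*(-11) = -5*(-100)*(-11) = 500*(-11) = -5500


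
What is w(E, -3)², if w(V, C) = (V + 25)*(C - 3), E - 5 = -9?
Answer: 15876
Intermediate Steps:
E = -4 (E = 5 - 9 = -4)
w(V, C) = (-3 + C)*(25 + V) (w(V, C) = (25 + V)*(-3 + C) = (-3 + C)*(25 + V))
w(E, -3)² = (-75 - 3*(-4) + 25*(-3) - 3*(-4))² = (-75 + 12 - 75 + 12)² = (-126)² = 15876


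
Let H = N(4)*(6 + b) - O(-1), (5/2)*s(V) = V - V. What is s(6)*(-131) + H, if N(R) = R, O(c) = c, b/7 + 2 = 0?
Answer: -31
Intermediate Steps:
b = -14 (b = -14 + 7*0 = -14 + 0 = -14)
s(V) = 0 (s(V) = 2*(V - V)/5 = (2/5)*0 = 0)
H = -31 (H = 4*(6 - 14) - 1*(-1) = 4*(-8) + 1 = -32 + 1 = -31)
s(6)*(-131) + H = 0*(-131) - 31 = 0 - 31 = -31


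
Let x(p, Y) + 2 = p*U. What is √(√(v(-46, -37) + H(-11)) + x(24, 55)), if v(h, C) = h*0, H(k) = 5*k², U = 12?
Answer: √(286 + 11*√5) ≈ 17.624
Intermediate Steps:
x(p, Y) = -2 + 12*p (x(p, Y) = -2 + p*12 = -2 + 12*p)
v(h, C) = 0
√(√(v(-46, -37) + H(-11)) + x(24, 55)) = √(√(0 + 5*(-11)²) + (-2 + 12*24)) = √(√(0 + 5*121) + (-2 + 288)) = √(√(0 + 605) + 286) = √(√605 + 286) = √(11*√5 + 286) = √(286 + 11*√5)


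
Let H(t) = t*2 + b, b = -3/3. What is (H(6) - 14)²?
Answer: 9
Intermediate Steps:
b = -1 (b = -3*⅓ = -1)
H(t) = -1 + 2*t (H(t) = t*2 - 1 = 2*t - 1 = -1 + 2*t)
(H(6) - 14)² = ((-1 + 2*6) - 14)² = ((-1 + 12) - 14)² = (11 - 14)² = (-3)² = 9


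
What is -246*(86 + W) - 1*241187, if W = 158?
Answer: -301211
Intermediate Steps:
-246*(86 + W) - 1*241187 = -246*(86 + 158) - 1*241187 = -246*244 - 241187 = -60024 - 241187 = -301211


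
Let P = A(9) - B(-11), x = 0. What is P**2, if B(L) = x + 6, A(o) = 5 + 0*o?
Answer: 1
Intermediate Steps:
A(o) = 5 (A(o) = 5 + 0 = 5)
B(L) = 6 (B(L) = 0 + 6 = 6)
P = -1 (P = 5 - 1*6 = 5 - 6 = -1)
P**2 = (-1)**2 = 1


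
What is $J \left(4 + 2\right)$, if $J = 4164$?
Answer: $24984$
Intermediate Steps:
$J \left(4 + 2\right) = 4164 \left(4 + 2\right) = 4164 \cdot 6 = 24984$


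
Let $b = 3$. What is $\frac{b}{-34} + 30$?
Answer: $\frac{1017}{34} \approx 29.912$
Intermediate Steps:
$\frac{b}{-34} + 30 = \frac{1}{-34} \cdot 3 + 30 = \left(- \frac{1}{34}\right) 3 + 30 = - \frac{3}{34} + 30 = \frac{1017}{34}$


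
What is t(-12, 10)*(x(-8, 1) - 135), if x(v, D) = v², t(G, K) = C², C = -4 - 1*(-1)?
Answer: -639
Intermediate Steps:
C = -3 (C = -4 + 1 = -3)
t(G, K) = 9 (t(G, K) = (-3)² = 9)
t(-12, 10)*(x(-8, 1) - 135) = 9*((-8)² - 135) = 9*(64 - 135) = 9*(-71) = -639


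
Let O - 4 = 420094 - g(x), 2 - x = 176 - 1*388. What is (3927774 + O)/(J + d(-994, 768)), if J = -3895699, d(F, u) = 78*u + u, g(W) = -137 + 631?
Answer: -11718/10337 ≈ -1.1336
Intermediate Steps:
x = 214 (x = 2 - (176 - 1*388) = 2 - (176 - 388) = 2 - 1*(-212) = 2 + 212 = 214)
g(W) = 494
d(F, u) = 79*u
O = 419604 (O = 4 + (420094 - 1*494) = 4 + (420094 - 494) = 4 + 419600 = 419604)
(3927774 + O)/(J + d(-994, 768)) = (3927774 + 419604)/(-3895699 + 79*768) = 4347378/(-3895699 + 60672) = 4347378/(-3835027) = 4347378*(-1/3835027) = -11718/10337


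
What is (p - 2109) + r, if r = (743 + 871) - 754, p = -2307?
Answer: -3556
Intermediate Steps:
r = 860 (r = 1614 - 754 = 860)
(p - 2109) + r = (-2307 - 2109) + 860 = -4416 + 860 = -3556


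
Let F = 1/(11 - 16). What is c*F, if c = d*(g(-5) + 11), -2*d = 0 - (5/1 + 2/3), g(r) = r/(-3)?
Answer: -323/45 ≈ -7.1778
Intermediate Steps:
g(r) = -r/3 (g(r) = r*(-⅓) = -r/3)
d = 17/6 (d = -(0 - (5/1 + 2/3))/2 = -(0 - (5*1 + 2*(⅓)))/2 = -(0 - (5 + ⅔))/2 = -(0 - 1*17/3)/2 = -(0 - 17/3)/2 = -½*(-17/3) = 17/6 ≈ 2.8333)
c = 323/9 (c = 17*(-⅓*(-5) + 11)/6 = 17*(5/3 + 11)/6 = (17/6)*(38/3) = 323/9 ≈ 35.889)
F = -⅕ (F = 1/(-5) = -⅕ ≈ -0.20000)
c*F = (323/9)*(-⅕) = -323/45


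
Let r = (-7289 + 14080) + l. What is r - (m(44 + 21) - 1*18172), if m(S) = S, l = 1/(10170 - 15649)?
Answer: 136416141/5479 ≈ 24898.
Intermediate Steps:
l = -1/5479 (l = 1/(-5479) = -1/5479 ≈ -0.00018252)
r = 37207888/5479 (r = (-7289 + 14080) - 1/5479 = 6791 - 1/5479 = 37207888/5479 ≈ 6791.0)
r - (m(44 + 21) - 1*18172) = 37207888/5479 - ((44 + 21) - 1*18172) = 37207888/5479 - (65 - 18172) = 37207888/5479 - 1*(-18107) = 37207888/5479 + 18107 = 136416141/5479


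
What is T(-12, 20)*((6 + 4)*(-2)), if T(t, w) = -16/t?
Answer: -80/3 ≈ -26.667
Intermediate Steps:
T(-12, 20)*((6 + 4)*(-2)) = (-16/(-12))*((6 + 4)*(-2)) = (-16*(-1/12))*(10*(-2)) = (4/3)*(-20) = -80/3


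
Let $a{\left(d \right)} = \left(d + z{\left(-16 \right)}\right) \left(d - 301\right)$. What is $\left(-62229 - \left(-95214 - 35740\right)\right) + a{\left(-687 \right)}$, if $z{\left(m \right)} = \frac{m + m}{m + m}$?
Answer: $746493$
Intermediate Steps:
$z{\left(m \right)} = 1$ ($z{\left(m \right)} = \frac{2 m}{2 m} = 2 m \frac{1}{2 m} = 1$)
$a{\left(d \right)} = \left(1 + d\right) \left(-301 + d\right)$ ($a{\left(d \right)} = \left(d + 1\right) \left(d - 301\right) = \left(1 + d\right) \left(-301 + d\right)$)
$\left(-62229 - \left(-95214 - 35740\right)\right) + a{\left(-687 \right)} = \left(-62229 - \left(-95214 - 35740\right)\right) - \left(-205799 - 471969\right) = \left(-62229 - \left(-95214 - 35740\right)\right) + \left(-301 + 471969 + 206100\right) = \left(-62229 - -130954\right) + 677768 = \left(-62229 + 130954\right) + 677768 = 68725 + 677768 = 746493$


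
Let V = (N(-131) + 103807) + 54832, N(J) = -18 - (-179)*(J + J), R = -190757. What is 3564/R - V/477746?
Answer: -23014631055/91133393722 ≈ -0.25254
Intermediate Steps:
N(J) = -18 + 358*J (N(J) = -18 - (-179)*2*J = -18 - (-358)*J = -18 + 358*J)
V = 111723 (V = ((-18 + 358*(-131)) + 103807) + 54832 = ((-18 - 46898) + 103807) + 54832 = (-46916 + 103807) + 54832 = 56891 + 54832 = 111723)
3564/R - V/477746 = 3564/(-190757) - 1*111723/477746 = 3564*(-1/190757) - 111723*1/477746 = -3564/190757 - 111723/477746 = -23014631055/91133393722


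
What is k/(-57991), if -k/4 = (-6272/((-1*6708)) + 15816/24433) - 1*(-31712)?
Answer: 5197747175072/2376131410731 ≈ 2.1875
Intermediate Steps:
k = -5197747175072/40974141 (k = -4*((-6272/((-1*6708)) + 15816/24433) - 1*(-31712)) = -4*((-6272/(-6708) + 15816*(1/24433)) + 31712) = -4*((-6272*(-1/6708) + 15816/24433) + 31712) = -4*((1568/1677 + 15816/24433) + 31712) = -4*(64834376/40974141 + 31712) = -4*1299436793768/40974141 = -5197747175072/40974141 ≈ -1.2685e+5)
k/(-57991) = -5197747175072/40974141/(-57991) = -5197747175072/40974141*(-1/57991) = 5197747175072/2376131410731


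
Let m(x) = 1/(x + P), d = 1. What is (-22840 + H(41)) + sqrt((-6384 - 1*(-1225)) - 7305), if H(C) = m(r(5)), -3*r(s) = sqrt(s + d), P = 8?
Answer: -2169788/95 + sqrt(6)/190 + 4*I*sqrt(779) ≈ -22840.0 + 111.64*I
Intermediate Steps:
r(s) = -sqrt(1 + s)/3 (r(s) = -sqrt(s + 1)/3 = -sqrt(1 + s)/3)
m(x) = 1/(8 + x) (m(x) = 1/(x + 8) = 1/(8 + x))
H(C) = 1/(8 - sqrt(6)/3) (H(C) = 1/(8 - sqrt(1 + 5)/3) = 1/(8 - sqrt(6)/3))
(-22840 + H(41)) + sqrt((-6384 - 1*(-1225)) - 7305) = (-22840 + (12/95 + sqrt(6)/190)) + sqrt((-6384 - 1*(-1225)) - 7305) = (-2169788/95 + sqrt(6)/190) + sqrt((-6384 + 1225) - 7305) = (-2169788/95 + sqrt(6)/190) + sqrt(-5159 - 7305) = (-2169788/95 + sqrt(6)/190) + sqrt(-12464) = (-2169788/95 + sqrt(6)/190) + 4*I*sqrt(779) = -2169788/95 + sqrt(6)/190 + 4*I*sqrt(779)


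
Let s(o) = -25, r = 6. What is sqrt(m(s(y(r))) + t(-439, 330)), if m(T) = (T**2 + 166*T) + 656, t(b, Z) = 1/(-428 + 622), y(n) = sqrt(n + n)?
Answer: I*sqrt(107977490)/194 ≈ 53.563*I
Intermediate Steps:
y(n) = sqrt(2)*sqrt(n) (y(n) = sqrt(2*n) = sqrt(2)*sqrt(n))
t(b, Z) = 1/194
m(T) = 656 + T**2 + 166*T
sqrt(m(s(y(r))) + t(-439, 330)) = sqrt((656 + (-25)**2 + 166*(-25)) + 1/194) = sqrt((656 + 625 - 4150) + 1/194) = sqrt(-2869 + 1/194) = sqrt(-556585/194) = I*sqrt(107977490)/194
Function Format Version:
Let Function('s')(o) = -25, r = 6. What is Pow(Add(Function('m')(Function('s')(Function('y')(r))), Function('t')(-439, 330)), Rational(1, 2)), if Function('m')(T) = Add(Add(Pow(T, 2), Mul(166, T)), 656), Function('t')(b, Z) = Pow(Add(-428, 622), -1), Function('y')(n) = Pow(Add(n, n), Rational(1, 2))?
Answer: Mul(Rational(1, 194), I, Pow(107977490, Rational(1, 2))) ≈ Mul(53.563, I)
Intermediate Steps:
Function('y')(n) = Mul(Pow(2, Rational(1, 2)), Pow(n, Rational(1, 2))) (Function('y')(n) = Pow(Mul(2, n), Rational(1, 2)) = Mul(Pow(2, Rational(1, 2)), Pow(n, Rational(1, 2))))
Function('t')(b, Z) = Rational(1, 194) (Function('t')(b, Z) = Pow(194, -1) = Rational(1, 194))
Function('m')(T) = Add(656, Pow(T, 2), Mul(166, T))
Pow(Add(Function('m')(Function('s')(Function('y')(r))), Function('t')(-439, 330)), Rational(1, 2)) = Pow(Add(Add(656, Pow(-25, 2), Mul(166, -25)), Rational(1, 194)), Rational(1, 2)) = Pow(Add(Add(656, 625, -4150), Rational(1, 194)), Rational(1, 2)) = Pow(Add(-2869, Rational(1, 194)), Rational(1, 2)) = Pow(Rational(-556585, 194), Rational(1, 2)) = Mul(Rational(1, 194), I, Pow(107977490, Rational(1, 2)))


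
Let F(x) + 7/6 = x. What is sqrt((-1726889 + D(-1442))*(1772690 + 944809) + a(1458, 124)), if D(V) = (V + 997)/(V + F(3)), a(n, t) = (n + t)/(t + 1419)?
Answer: I*sqrt(834244977612780388644626183)/13333063 ≈ 2.1663e+6*I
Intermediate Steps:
F(x) = -7/6 + x
a(n, t) = (n + t)/(1419 + t)
D(V) = (997 + V)/(11/6 + V) (D(V) = (V + 997)/(V + (-7/6 + 3)) = (997 + V)/(V + 11/6) = (997 + V)/(11/6 + V))
sqrt((-1726889 + D(-1442))*(1772690 + 944809) + a(1458, 124)) = sqrt((-1726889 + 6*(997 - 1442)/(11 + 6*(-1442)))*(1772690 + 944809) + (1458 + 124)/(1419 + 124)) = sqrt((-1726889 + 6*(-445)/(11 - 8652))*2717499 + 1582/1543) = sqrt((-1726889 + 6*(-445)/(-8641))*2717499 + (1/1543)*1582) = sqrt((-1726889 + 6*(-1/8641)*(-445))*2717499 + 1582/1543) = sqrt((-1726889 + 2670/8641)*2717499 + 1582/1543) = sqrt(-14922045179/8641*2717499 + 1582/1543) = sqrt(-40550642851887321/8641 + 1582/1543) = sqrt(-62569641920448466241/13333063) = I*sqrt(834244977612780388644626183)/13333063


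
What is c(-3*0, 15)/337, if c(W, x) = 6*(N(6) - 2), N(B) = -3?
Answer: -30/337 ≈ -0.089021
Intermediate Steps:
c(W, x) = -30 (c(W, x) = 6*(-3 - 2) = 6*(-5) = -30)
c(-3*0, 15)/337 = -30/337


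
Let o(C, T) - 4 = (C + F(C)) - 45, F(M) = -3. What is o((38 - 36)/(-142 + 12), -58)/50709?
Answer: -2861/3296085 ≈ -0.00086800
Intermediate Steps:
o(C, T) = -44 + C (o(C, T) = 4 + ((C - 3) - 45) = 4 + ((-3 + C) - 45) = 4 + (-48 + C) = -44 + C)
o((38 - 36)/(-142 + 12), -58)/50709 = (-44 + (38 - 36)/(-142 + 12))/50709 = (-44 + 2/(-130))*(1/50709) = (-44 + 2*(-1/130))*(1/50709) = (-44 - 1/65)*(1/50709) = -2861/65*1/50709 = -2861/3296085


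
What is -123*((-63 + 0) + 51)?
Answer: 1476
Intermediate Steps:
-123*((-63 + 0) + 51) = -123*(-63 + 51) = -123*(-12) = 1476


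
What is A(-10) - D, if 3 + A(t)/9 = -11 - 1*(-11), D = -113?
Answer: 86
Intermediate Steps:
A(t) = -27 (A(t) = -27 + 9*(-11 - 1*(-11)) = -27 + 9*(-11 + 11) = -27 + 9*0 = -27 + 0 = -27)
A(-10) - D = -27 - 1*(-113) = -27 + 113 = 86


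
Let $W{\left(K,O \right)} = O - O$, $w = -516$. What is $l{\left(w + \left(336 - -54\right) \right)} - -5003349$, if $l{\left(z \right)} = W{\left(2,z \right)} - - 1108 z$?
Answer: $4863741$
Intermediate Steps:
$W{\left(K,O \right)} = 0$
$l{\left(z \right)} = 1108 z$ ($l{\left(z \right)} = 0 - - 1108 z = 0 + 1108 z = 1108 z$)
$l{\left(w + \left(336 - -54\right) \right)} - -5003349 = 1108 \left(-516 + \left(336 - -54\right)\right) - -5003349 = 1108 \left(-516 + \left(336 + 54\right)\right) + 5003349 = 1108 \left(-516 + 390\right) + 5003349 = 1108 \left(-126\right) + 5003349 = -139608 + 5003349 = 4863741$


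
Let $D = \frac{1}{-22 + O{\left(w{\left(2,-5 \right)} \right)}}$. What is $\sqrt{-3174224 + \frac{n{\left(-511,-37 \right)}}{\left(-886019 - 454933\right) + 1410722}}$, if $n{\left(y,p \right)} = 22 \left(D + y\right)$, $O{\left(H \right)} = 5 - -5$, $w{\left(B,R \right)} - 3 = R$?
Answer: $\frac{i \sqrt{139064906593186665}}{209310} \approx 1781.6 i$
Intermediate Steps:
$w{\left(B,R \right)} = 3 + R$
$O{\left(H \right)} = 10$ ($O{\left(H \right)} = 5 + 5 = 10$)
$D = - \frac{1}{12}$ ($D = \frac{1}{-22 + 10} = \frac{1}{-12} = - \frac{1}{12} \approx -0.083333$)
$n{\left(y,p \right)} = - \frac{11}{6} + 22 y$ ($n{\left(y,p \right)} = 22 \left(- \frac{1}{12} + y\right) = - \frac{11}{6} + 22 y$)
$\sqrt{-3174224 + \frac{n{\left(-511,-37 \right)}}{\left(-886019 - 454933\right) + 1410722}} = \sqrt{-3174224 + \frac{- \frac{11}{6} + 22 \left(-511\right)}{\left(-886019 - 454933\right) + 1410722}} = \sqrt{-3174224 + \frac{- \frac{11}{6} - 11242}{-1340952 + 1410722}} = \sqrt{-3174224 - \frac{67463}{6 \cdot 69770}} = \sqrt{-3174224 - \frac{67463}{418620}} = \sqrt{- \frac{1328793718343}{418620}} = \frac{i \sqrt{139064906593186665}}{209310}$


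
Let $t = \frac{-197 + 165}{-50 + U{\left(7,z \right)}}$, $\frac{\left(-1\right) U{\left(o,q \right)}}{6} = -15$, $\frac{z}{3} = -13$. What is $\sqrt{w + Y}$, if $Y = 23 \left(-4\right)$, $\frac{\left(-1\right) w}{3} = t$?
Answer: $\frac{8 i \sqrt{35}}{5} \approx 9.4657 i$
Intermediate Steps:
$z = -39$ ($z = 3 \left(-13\right) = -39$)
$U{\left(o,q \right)} = 90$ ($U{\left(o,q \right)} = \left(-6\right) \left(-15\right) = 90$)
$t = - \frac{4}{5}$ ($t = \frac{-197 + 165}{-50 + 90} = - \frac{32}{40} = \left(-32\right) \frac{1}{40} = - \frac{4}{5} \approx -0.8$)
$w = \frac{12}{5}$ ($w = \left(-3\right) \left(- \frac{4}{5}\right) = \frac{12}{5} \approx 2.4$)
$Y = -92$
$\sqrt{w + Y} = \sqrt{\frac{12}{5} - 92} = \sqrt{- \frac{448}{5}} = \frac{8 i \sqrt{35}}{5}$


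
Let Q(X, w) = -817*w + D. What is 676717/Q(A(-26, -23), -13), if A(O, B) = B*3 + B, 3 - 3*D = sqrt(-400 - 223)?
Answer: 64692791766/1015442579 + 2030151*I*sqrt(623)/1015442579 ≈ 63.709 + 0.049902*I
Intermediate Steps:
D = 1 - I*sqrt(623)/3 (D = 1 - sqrt(-400 - 223)/3 = 1 - I*sqrt(623)/3 ≈ 1.0 - 8.32*I)
A(O, B) = 4*B (A(O, B) = 3*B + B = 4*B)
Q(X, w) = 1 - 817*w - I*sqrt(623)/3 (Q(X, w) = -817*w + (1 - I*sqrt(623)/3) = 1 - 817*w - I*sqrt(623)/3)
676717/Q(A(-26, -23), -13) = 676717/(1 - 817*(-13) - I*sqrt(623)/3) = 676717/(1 + 10621 - I*sqrt(623)/3) = 676717/(10622 - I*sqrt(623)/3)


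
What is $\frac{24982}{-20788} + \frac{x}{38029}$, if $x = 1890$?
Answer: $- \frac{455375579}{395273426} \approx -1.1521$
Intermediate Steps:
$\frac{24982}{-20788} + \frac{x}{38029} = \frac{24982}{-20788} + \frac{1890}{38029} = 24982 \left(- \frac{1}{20788}\right) + 1890 \cdot \frac{1}{38029} = - \frac{12491}{10394} + \frac{1890}{38029} = - \frac{455375579}{395273426}$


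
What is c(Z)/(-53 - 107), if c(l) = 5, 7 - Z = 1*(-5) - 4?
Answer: -1/32 ≈ -0.031250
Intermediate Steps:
Z = 16 (Z = 7 - (1*(-5) - 4) = 7 - (-5 - 4) = 7 - 1*(-9) = 7 + 9 = 16)
c(Z)/(-53 - 107) = 5/(-53 - 107) = 5/(-160) = 5*(-1/160) = -1/32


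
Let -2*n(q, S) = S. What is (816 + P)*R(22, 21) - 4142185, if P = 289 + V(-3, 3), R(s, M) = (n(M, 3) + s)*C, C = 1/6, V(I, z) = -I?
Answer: -12415198/3 ≈ -4.1384e+6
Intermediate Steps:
n(q, S) = -S/2
C = ⅙ ≈ 0.16667
R(s, M) = -¼ + s/6 (R(s, M) = (-½*3 + s)*(⅙) = (-3/2 + s)*(⅙) = -¼ + s/6)
P = 292 (P = 289 - 1*(-3) = 289 + 3 = 292)
(816 + P)*R(22, 21) - 4142185 = (816 + 292)*(-¼ + (⅙)*22) - 4142185 = 1108*(-¼ + 11/3) - 4142185 = 1108*(41/12) - 4142185 = 11357/3 - 4142185 = -12415198/3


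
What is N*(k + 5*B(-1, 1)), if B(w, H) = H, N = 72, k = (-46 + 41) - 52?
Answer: -3744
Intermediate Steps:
k = -57 (k = -5 - 52 = -57)
N*(k + 5*B(-1, 1)) = 72*(-57 + 5*1) = 72*(-57 + 5) = 72*(-52) = -3744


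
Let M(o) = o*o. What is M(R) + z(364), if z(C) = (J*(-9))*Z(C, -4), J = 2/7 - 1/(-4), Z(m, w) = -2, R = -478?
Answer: 3198911/14 ≈ 2.2849e+5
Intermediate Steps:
M(o) = o²
J = 15/28 (J = 2*(⅐) - 1*(-¼) = 2/7 + ¼ = 15/28 ≈ 0.53571)
z(C) = 135/14 (z(C) = ((15/28)*(-9))*(-2) = -135/28*(-2) = 135/14)
M(R) + z(364) = (-478)² + 135/14 = 228484 + 135/14 = 3198911/14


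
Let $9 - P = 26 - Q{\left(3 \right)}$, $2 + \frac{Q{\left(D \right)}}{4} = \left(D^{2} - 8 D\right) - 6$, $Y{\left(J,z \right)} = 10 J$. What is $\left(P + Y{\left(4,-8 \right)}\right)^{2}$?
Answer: $4761$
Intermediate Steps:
$Q{\left(D \right)} = -32 - 32 D + 4 D^{2}$ ($Q{\left(D \right)} = -8 + 4 \left(\left(D^{2} - 8 D\right) - 6\right) = -8 + 4 \left(-6 + D^{2} - 8 D\right) = -8 - \left(24 - 4 D^{2} + 32 D\right) = -32 - 32 D + 4 D^{2}$)
$P = -109$ ($P = 9 - \left(26 - \left(-32 - 96 + 4 \cdot 3^{2}\right)\right) = 9 - \left(26 - \left(-32 - 96 + 4 \cdot 9\right)\right) = 9 - \left(26 - \left(-32 - 96 + 36\right)\right) = 9 - \left(26 - -92\right) = 9 - \left(26 + 92\right) = 9 - 118 = -109$)
$\left(P + Y{\left(4,-8 \right)}\right)^{2} = \left(-109 + 10 \cdot 4\right)^{2} = \left(-109 + 40\right)^{2} = \left(-69\right)^{2} = 4761$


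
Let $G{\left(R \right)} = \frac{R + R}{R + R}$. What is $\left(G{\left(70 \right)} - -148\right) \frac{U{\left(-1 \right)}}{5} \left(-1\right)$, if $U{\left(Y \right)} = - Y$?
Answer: $- \frac{149}{5} \approx -29.8$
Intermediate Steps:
$G{\left(R \right)} = 1$ ($G{\left(R \right)} = \frac{2 R}{2 R} = 2 R \frac{1}{2 R} = 1$)
$\left(G{\left(70 \right)} - -148\right) \frac{U{\left(-1 \right)}}{5} \left(-1\right) = \left(1 - -148\right) \frac{\left(-1\right) \left(-1\right)}{5} \left(-1\right) = \left(1 + 148\right) 1 \cdot \frac{1}{5} \left(-1\right) = 149 \cdot \frac{1}{5} \left(-1\right) = 149 \left(- \frac{1}{5}\right) = - \frac{149}{5}$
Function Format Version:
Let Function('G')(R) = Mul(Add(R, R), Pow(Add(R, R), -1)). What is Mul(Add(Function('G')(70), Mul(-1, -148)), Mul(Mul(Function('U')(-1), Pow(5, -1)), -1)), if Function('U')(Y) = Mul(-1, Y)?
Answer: Rational(-149, 5) ≈ -29.800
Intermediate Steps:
Function('G')(R) = 1 (Function('G')(R) = Mul(Mul(2, R), Pow(Mul(2, R), -1)) = Mul(Mul(2, R), Mul(Rational(1, 2), Pow(R, -1))) = 1)
Mul(Add(Function('G')(70), Mul(-1, -148)), Mul(Mul(Function('U')(-1), Pow(5, -1)), -1)) = Mul(Add(1, Mul(-1, -148)), Mul(Mul(Mul(-1, -1), Pow(5, -1)), -1)) = Mul(Add(1, 148), Mul(Mul(1, Rational(1, 5)), -1)) = Mul(149, Mul(Rational(1, 5), -1)) = Mul(149, Rational(-1, 5)) = Rational(-149, 5)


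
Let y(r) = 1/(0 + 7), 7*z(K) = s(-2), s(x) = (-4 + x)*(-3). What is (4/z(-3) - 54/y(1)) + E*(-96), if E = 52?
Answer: -48316/9 ≈ -5368.4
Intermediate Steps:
s(x) = 12 - 3*x
z(K) = 18/7 (z(K) = (12 - 3*(-2))/7 = (12 + 6)/7 = (⅐)*18 = 18/7)
y(r) = ⅐ (y(r) = 1/7 = ⅐)
(4/z(-3) - 54/y(1)) + E*(-96) = (4/(18/7) - 54/⅐) + 52*(-96) = (4*(7/18) - 54*7) - 4992 = (14/9 - 378) - 4992 = -3388/9 - 4992 = -48316/9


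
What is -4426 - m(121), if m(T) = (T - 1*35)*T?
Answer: -14832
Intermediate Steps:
m(T) = T*(-35 + T) (m(T) = (T - 35)*T = (-35 + T)*T = T*(-35 + T))
-4426 - m(121) = -4426 - 121*(-35 + 121) = -4426 - 121*86 = -4426 - 1*10406 = -4426 - 10406 = -14832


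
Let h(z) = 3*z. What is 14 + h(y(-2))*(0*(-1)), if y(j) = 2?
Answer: 14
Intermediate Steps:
14 + h(y(-2))*(0*(-1)) = 14 + (3*2)*(0*(-1)) = 14 + 6*0 = 14 + 0 = 14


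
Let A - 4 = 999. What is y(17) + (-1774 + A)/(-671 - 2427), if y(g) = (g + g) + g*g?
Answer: 1001425/3098 ≈ 323.25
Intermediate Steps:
y(g) = g**2 + 2*g (y(g) = 2*g + g**2 = g**2 + 2*g)
A = 1003 (A = 4 + 999 = 1003)
y(17) + (-1774 + A)/(-671 - 2427) = 17*(2 + 17) + (-1774 + 1003)/(-671 - 2427) = 17*19 - 771/(-3098) = 323 - 771*(-1/3098) = 323 + 771/3098 = 1001425/3098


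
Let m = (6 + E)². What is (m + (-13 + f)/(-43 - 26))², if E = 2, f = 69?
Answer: 19009600/4761 ≈ 3992.8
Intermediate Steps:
m = 64 (m = (6 + 2)² = 8² = 64)
(m + (-13 + f)/(-43 - 26))² = (64 + (-13 + 69)/(-43 - 26))² = (64 + 56/(-69))² = (64 + 56*(-1/69))² = (64 - 56/69)² = (4360/69)² = 19009600/4761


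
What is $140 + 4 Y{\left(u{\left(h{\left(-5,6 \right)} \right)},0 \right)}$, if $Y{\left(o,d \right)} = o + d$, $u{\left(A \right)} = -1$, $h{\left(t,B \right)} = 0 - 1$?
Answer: $136$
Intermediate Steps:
$h{\left(t,B \right)} = -1$
$Y{\left(o,d \right)} = d + o$
$140 + 4 Y{\left(u{\left(h{\left(-5,6 \right)} \right)},0 \right)} = 140 + 4 \left(0 - 1\right) = 140 + 4 \left(-1\right) = 140 - 4 = 136$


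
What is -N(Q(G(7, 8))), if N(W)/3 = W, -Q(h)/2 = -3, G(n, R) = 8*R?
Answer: -18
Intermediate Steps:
Q(h) = 6 (Q(h) = -2*(-3) = 6)
N(W) = 3*W
-N(Q(G(7, 8))) = -3*6 = -1*18 = -18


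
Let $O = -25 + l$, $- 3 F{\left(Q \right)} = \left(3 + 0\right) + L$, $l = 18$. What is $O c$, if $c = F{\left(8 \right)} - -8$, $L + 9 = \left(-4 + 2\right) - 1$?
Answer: $-77$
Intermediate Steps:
$L = -12$ ($L = -9 + \left(\left(-4 + 2\right) - 1\right) = -9 - 3 = -12$)
$F{\left(Q \right)} = 3$ ($F{\left(Q \right)} = - \frac{\left(3 + 0\right) - 12}{3} = - \frac{3 - 12}{3} = \left(- \frac{1}{3}\right) \left(-9\right) = 3$)
$O = -7$ ($O = -25 + 18 = -7$)
$c = 11$ ($c = 3 - -8 = 3 + 8 = 11$)
$O c = \left(-7\right) 11 = -77$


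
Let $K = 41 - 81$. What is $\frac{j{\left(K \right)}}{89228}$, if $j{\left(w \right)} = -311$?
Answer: $- \frac{311}{89228} \approx -0.0034855$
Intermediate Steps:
$K = -40$ ($K = 41 - 81 = -40$)
$\frac{j{\left(K \right)}}{89228} = - \frac{311}{89228}$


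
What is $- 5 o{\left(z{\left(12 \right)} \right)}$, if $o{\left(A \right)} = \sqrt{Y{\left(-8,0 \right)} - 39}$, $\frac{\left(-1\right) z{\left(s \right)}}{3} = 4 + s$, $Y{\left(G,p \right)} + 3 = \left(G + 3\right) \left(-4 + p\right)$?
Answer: $- 5 i \sqrt{22} \approx - 23.452 i$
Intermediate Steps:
$Y{\left(G,p \right)} = -3 + \left(-4 + p\right) \left(3 + G\right)$ ($Y{\left(G,p \right)} = -3 + \left(G + 3\right) \left(-4 + p\right) = -3 + \left(3 + G\right) \left(-4 + p\right) = -3 + \left(-4 + p\right) \left(3 + G\right)$)
$z{\left(s \right)} = -12 - 3 s$ ($z{\left(s \right)} = - 3 \left(4 + s\right) = -12 - 3 s$)
$o{\left(A \right)} = i \sqrt{22}$ ($o{\left(A \right)} = \sqrt{\left(-15 - -32 + 3 \cdot 0 - 0\right) - 39} = \sqrt{\left(-15 + 32 + 0 + 0\right) - 39} = \sqrt{17 - 39} = \sqrt{-22} = i \sqrt{22}$)
$- 5 o{\left(z{\left(12 \right)} \right)} = - 5 i \sqrt{22}$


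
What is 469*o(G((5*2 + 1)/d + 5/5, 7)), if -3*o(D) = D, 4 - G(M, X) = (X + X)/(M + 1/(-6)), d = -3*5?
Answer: 63784/3 ≈ 21261.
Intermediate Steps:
d = -15
G(M, X) = 4 - 2*X/(-⅙ + M) (G(M, X) = 4 - (X + X)/(M + 1/(-6)) = 4 - 2*X/(M - ⅙) = 4 - 2*X/(-⅙ + M))
o(D) = -D/3
469*o(G((5*2 + 1)/d + 5/5, 7)) = 469*(-4*(-1 - 3*7 + 6*((5*2 + 1)/(-15) + 5/5))/(3*(-1 + 6*((5*2 + 1)/(-15) + 5/5)))) = 469*(-4*(-1 - 21 + 6*((10 + 1)*(-1/15) + 5*(⅕)))/(3*(-1 + 6*((10 + 1)*(-1/15) + 5*(⅕))))) = 469*(-4*(-1 - 21 + 6*(11*(-1/15) + 1))/(3*(-1 + 6*(11*(-1/15) + 1)))) = 469*(-4*(-1 - 21 + 6*(-11/15 + 1))/(3*(-1 + 6*(-11/15 + 1)))) = 469*(-4*(-1 - 21 + 6*(4/15))/(3*(-1 + 6*(4/15)))) = 469*(-4*(-1 - 21 + 8/5)/(3*(-1 + 8/5))) = 469*(-4*(-102)/(3*⅗*5)) = 469*(-4*5*(-102)/(3*3*5)) = 469*(-⅓*(-136)) = 469*(136/3) = 63784/3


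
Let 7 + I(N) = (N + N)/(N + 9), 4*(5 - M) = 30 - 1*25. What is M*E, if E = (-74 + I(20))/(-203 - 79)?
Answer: 11545/10904 ≈ 1.0588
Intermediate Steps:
M = 15/4 (M = 5 - (30 - 1*25)/4 = 5 - (30 - 25)/4 = 5 - ¼*5 = 5 - 5/4 = 15/4 ≈ 3.7500)
I(N) = -7 + 2*N/(9 + N) (I(N) = -7 + (N + N)/(N + 9) = -7 + (2*N)/(9 + N) = -7 + 2*N/(9 + N))
E = 2309/8178 (E = (-74 + (-63 - 5*20)/(9 + 20))/(-203 - 79) = (-74 + (-63 - 100)/29)/(-282) = (-74 + (1/29)*(-163))*(-1/282) = (-74 - 163/29)*(-1/282) = -2309/29*(-1/282) = 2309/8178 ≈ 0.28234)
M*E = (15/4)*(2309/8178) = 11545/10904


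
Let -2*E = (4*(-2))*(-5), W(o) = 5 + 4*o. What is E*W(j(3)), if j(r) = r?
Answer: -340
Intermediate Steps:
E = -20 (E = -4*(-2)*(-5)/2 = -(-4)*(-5) = -½*40 = -20)
E*W(j(3)) = -20*(5 + 4*3) = -20*(5 + 12) = -20*17 = -340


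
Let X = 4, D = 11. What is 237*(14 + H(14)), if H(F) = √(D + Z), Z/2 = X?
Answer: 3318 + 237*√19 ≈ 4351.1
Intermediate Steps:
Z = 8 (Z = 2*4 = 8)
H(F) = √19 (H(F) = √(11 + 8) = √19)
237*(14 + H(14)) = 237*(14 + √19) = 3318 + 237*√19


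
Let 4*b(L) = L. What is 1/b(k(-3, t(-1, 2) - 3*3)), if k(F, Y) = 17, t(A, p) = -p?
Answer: 4/17 ≈ 0.23529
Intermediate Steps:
b(L) = L/4
1/b(k(-3, t(-1, 2) - 3*3)) = 1/((¼)*17) = 1/(17/4) = 4/17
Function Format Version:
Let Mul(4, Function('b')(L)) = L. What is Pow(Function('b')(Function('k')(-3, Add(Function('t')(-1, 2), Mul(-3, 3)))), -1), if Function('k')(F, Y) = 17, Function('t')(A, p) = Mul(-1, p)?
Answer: Rational(4, 17) ≈ 0.23529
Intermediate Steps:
Function('b')(L) = Mul(Rational(1, 4), L)
Pow(Function('b')(Function('k')(-3, Add(Function('t')(-1, 2), Mul(-3, 3)))), -1) = Pow(Mul(Rational(1, 4), 17), -1) = Pow(Rational(17, 4), -1) = Rational(4, 17)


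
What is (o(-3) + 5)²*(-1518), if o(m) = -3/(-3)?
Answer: -54648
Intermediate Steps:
o(m) = 1 (o(m) = -3*(-⅓) = 1)
(o(-3) + 5)²*(-1518) = (1 + 5)²*(-1518) = 6²*(-1518) = 36*(-1518) = -54648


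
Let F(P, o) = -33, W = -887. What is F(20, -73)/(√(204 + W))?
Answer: 33*I*√683/683 ≈ 1.2627*I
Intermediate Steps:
F(20, -73)/(√(204 + W)) = -33/√(204 - 887) = -33*(-I*√683/683) = -(-33)*I*√683/683 = 33*I*√683/683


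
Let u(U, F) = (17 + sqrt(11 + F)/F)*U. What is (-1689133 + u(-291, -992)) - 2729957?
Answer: -4424037 + 873*I*sqrt(109)/992 ≈ -4.424e+6 + 9.1879*I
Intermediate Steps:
u(U, F) = U*(17 + sqrt(11 + F)/F) (u(U, F) = (17 + sqrt(11 + F)/F)*U = U*(17 + sqrt(11 + F)/F))
(-1689133 + u(-291, -992)) - 2729957 = (-1689133 - 291*(sqrt(11 - 992) + 17*(-992))/(-992)) - 2729957 = (-1689133 - 291*(-1/992)*(sqrt(-981) - 16864)) - 2729957 = (-1689133 - 291*(-1/992)*(3*I*sqrt(109) - 16864)) - 2729957 = (-1689133 - 291*(-1/992)*(-16864 + 3*I*sqrt(109))) - 2729957 = (-1689133 + (-4947 + 873*I*sqrt(109)/992)) - 2729957 = (-1694080 + 873*I*sqrt(109)/992) - 2729957 = -4424037 + 873*I*sqrt(109)/992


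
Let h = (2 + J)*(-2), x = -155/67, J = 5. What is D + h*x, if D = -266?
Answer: -15652/67 ≈ -233.61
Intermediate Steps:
x = -155/67 (x = -155*1/67 = -155/67 ≈ -2.3134)
h = -14 (h = (2 + 5)*(-2) = 7*(-2) = -14)
D + h*x = -266 - 14*(-155/67) = -266 + 2170/67 = -15652/67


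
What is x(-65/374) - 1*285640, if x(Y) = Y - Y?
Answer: -285640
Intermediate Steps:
x(Y) = 0
x(-65/374) - 1*285640 = 0 - 1*285640 = 0 - 285640 = -285640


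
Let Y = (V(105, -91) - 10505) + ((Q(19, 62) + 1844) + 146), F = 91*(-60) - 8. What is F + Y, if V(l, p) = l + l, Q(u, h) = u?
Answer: -13754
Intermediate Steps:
F = -5468 (F = -5460 - 8 = -5468)
V(l, p) = 2*l
Y = -8286 (Y = (2*105 - 10505) + ((19 + 1844) + 146) = (210 - 10505) + (1863 + 146) = -10295 + 2009 = -8286)
F + Y = -5468 - 8286 = -13754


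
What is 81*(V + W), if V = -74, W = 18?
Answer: -4536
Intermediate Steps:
81*(V + W) = 81*(-74 + 18) = 81*(-56) = -4536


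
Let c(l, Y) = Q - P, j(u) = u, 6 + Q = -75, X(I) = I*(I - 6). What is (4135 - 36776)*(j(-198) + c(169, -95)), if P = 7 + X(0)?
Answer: 9335326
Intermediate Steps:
X(I) = I*(-6 + I)
Q = -81 (Q = -6 - 75 = -81)
P = 7 (P = 7 + 0*(-6 + 0) = 7 + 0*(-6) = 7 + 0 = 7)
c(l, Y) = -88 (c(l, Y) = -81 - 1*7 = -81 - 7 = -88)
(4135 - 36776)*(j(-198) + c(169, -95)) = (4135 - 36776)*(-198 - 88) = -32641*(-286) = 9335326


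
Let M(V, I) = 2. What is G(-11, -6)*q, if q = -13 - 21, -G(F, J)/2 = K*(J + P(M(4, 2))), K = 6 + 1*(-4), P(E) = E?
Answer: -544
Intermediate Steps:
K = 2 (K = 6 - 4 = 2)
G(F, J) = -8 - 4*J (G(F, J) = -4*(J + 2) = -4*(2 + J) = -2*(4 + 2*J) = -8 - 4*J)
q = -34
G(-11, -6)*q = (-8 - 4*(-6))*(-34) = (-8 + 24)*(-34) = 16*(-34) = -544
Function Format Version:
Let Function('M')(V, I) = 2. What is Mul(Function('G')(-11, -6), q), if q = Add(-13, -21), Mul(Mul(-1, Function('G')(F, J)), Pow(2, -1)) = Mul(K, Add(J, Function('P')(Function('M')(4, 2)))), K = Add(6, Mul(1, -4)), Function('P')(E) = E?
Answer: -544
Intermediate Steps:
K = 2 (K = Add(6, -4) = 2)
Function('G')(F, J) = Add(-8, Mul(-4, J)) (Function('G')(F, J) = Mul(-2, Mul(2, Add(J, 2))) = Mul(-2, Mul(2, Add(2, J))) = Mul(-2, Add(4, Mul(2, J))) = Add(-8, Mul(-4, J)))
q = -34
Mul(Function('G')(-11, -6), q) = Mul(Add(-8, Mul(-4, -6)), -34) = Mul(Add(-8, 24), -34) = Mul(16, -34) = -544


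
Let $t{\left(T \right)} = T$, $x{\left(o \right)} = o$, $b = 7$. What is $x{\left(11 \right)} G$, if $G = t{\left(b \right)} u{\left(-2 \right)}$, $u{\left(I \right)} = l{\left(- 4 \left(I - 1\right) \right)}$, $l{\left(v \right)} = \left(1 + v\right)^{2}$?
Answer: $13013$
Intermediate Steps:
$u{\left(I \right)} = \left(5 - 4 I\right)^{2}$ ($u{\left(I \right)} = \left(1 - 4 \left(I - 1\right)\right)^{2} = \left(1 - 4 \left(-1 + I\right)\right)^{2} = \left(1 - \left(-4 + 4 I\right)\right)^{2} = \left(5 - 4 I\right)^{2}$)
$G = 1183$ ($G = 7 \left(-5 + 4 \left(-2\right)\right)^{2} = 7 \left(-5 - 8\right)^{2} = 7 \left(-13\right)^{2} = 7 \cdot 169 = 1183$)
$x{\left(11 \right)} G = 11 \cdot 1183 = 13013$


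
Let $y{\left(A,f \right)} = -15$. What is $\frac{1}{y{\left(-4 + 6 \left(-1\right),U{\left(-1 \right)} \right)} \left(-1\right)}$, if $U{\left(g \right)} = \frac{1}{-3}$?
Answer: $\frac{1}{15} \approx 0.066667$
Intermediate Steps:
$U{\left(g \right)} = - \frac{1}{3}$
$\frac{1}{y{\left(-4 + 6 \left(-1\right),U{\left(-1 \right)} \right)} \left(-1\right)} = \frac{1}{\left(-15\right) \left(-1\right)} = \frac{1}{15}$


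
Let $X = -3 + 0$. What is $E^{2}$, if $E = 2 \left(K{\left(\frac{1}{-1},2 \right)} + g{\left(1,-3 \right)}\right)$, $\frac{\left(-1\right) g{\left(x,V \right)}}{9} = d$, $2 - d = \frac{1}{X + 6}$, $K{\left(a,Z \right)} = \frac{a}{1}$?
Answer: $1024$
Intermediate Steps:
$X = -3$
$K{\left(a,Z \right)} = a$ ($K{\left(a,Z \right)} = a 1 = a$)
$d = \frac{5}{3}$ ($d = 2 - \frac{1}{-3 + 6} = 2 - \frac{1}{3} = \frac{5}{3} \approx 1.6667$)
$g{\left(x,V \right)} = -15$ ($g{\left(x,V \right)} = \left(-9\right) \frac{5}{3} = -15$)
$E = -32$ ($E = 2 \left(\frac{1}{-1} - 15\right) = 2 \left(-1 - 15\right) = 2 \left(-16\right) = -32$)
$E^{2} = \left(-32\right)^{2} = 1024$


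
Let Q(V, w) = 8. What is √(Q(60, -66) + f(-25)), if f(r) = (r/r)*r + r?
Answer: I*√42 ≈ 6.4807*I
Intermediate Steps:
f(r) = 2*r (f(r) = 1*r + r = r + r = 2*r)
√(Q(60, -66) + f(-25)) = √(8 + 2*(-25)) = √(8 - 50) = √(-42) = I*√42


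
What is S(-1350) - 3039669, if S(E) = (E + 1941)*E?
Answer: -3837519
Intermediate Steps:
S(E) = E*(1941 + E) (S(E) = (1941 + E)*E = E*(1941 + E))
S(-1350) - 3039669 = -1350*(1941 - 1350) - 3039669 = -1350*591 - 3039669 = -797850 - 3039669 = -3837519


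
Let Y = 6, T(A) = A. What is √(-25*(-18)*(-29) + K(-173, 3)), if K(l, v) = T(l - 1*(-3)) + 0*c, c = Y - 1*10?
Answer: 2*I*√3305 ≈ 114.98*I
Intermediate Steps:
c = -4 (c = 6 - 1*10 = 6 - 10 = -4)
K(l, v) = 3 + l (K(l, v) = (l - 1*(-3)) + 0*(-4) = (l + 3) + 0 = (3 + l) + 0 = 3 + l)
√(-25*(-18)*(-29) + K(-173, 3)) = √(-25*(-18)*(-29) + (3 - 173)) = √(450*(-29) - 170) = √(-13050 - 170) = √(-13220) = 2*I*√3305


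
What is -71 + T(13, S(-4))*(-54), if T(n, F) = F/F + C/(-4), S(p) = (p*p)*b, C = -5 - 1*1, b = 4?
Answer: -206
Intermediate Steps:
C = -6 (C = -5 - 1 = -6)
S(p) = 4*p**2 (S(p) = (p*p)*4 = p**2*4 = 4*p**2)
T(n, F) = 5/2 (T(n, F) = F/F - 6/(-4) = 1 - 6*(-1/4) = 1 + 3/2 = 5/2)
-71 + T(13, S(-4))*(-54) = -71 + (5/2)*(-54) = -71 - 135 = -206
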